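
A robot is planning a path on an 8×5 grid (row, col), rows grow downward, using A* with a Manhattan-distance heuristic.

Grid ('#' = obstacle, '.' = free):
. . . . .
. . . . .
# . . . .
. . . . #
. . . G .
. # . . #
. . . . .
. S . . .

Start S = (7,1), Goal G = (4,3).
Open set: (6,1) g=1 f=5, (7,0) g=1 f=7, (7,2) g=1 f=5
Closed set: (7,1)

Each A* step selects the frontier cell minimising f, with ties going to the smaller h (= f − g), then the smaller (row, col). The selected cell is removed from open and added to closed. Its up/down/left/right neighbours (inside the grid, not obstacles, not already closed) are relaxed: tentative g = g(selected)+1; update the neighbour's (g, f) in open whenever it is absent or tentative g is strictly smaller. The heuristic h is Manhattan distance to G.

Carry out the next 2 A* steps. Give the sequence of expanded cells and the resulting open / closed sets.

step 1: expand (6,1) (f=5, h=4) → closed; open now [(6,0) g=2 f=7, (6,2) g=2 f=5, (7,0) g=1 f=7, (7,2) g=1 f=5]
step 2: expand (6,2) (f=5, h=3) → closed; open now [(5,2) g=3 f=5, (6,0) g=2 f=7, (6,3) g=3 f=5, (7,0) g=1 f=7, (7,2) g=1 f=5]

order=[(6,1) → (6,2)]; open=[(5,2) g=3 f=5, (6,0) g=2 f=7, (6,3) g=3 f=5, (7,0) g=1 f=7, (7,2) g=1 f=5]; closed=[(6,1), (6,2), (7,1)]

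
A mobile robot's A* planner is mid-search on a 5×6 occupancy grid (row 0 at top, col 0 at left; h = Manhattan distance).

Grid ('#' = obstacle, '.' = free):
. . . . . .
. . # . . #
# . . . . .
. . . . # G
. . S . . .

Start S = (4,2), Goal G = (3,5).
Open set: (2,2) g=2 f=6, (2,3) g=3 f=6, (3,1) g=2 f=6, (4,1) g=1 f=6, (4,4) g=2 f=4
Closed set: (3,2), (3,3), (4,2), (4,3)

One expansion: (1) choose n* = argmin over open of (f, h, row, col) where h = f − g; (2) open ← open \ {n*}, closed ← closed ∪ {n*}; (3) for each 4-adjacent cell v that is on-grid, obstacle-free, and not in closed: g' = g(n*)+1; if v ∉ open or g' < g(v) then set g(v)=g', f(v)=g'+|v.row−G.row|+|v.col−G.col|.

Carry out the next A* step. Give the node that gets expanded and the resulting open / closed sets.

step 1: expand (4,4) (f=4, h=2) → closed; open now [(2,2) g=2 f=6, (2,3) g=3 f=6, (3,1) g=2 f=6, (4,1) g=1 f=6, (4,5) g=3 f=4]

expanded=(4,4); open=[(2,2) g=2 f=6, (2,3) g=3 f=6, (3,1) g=2 f=6, (4,1) g=1 f=6, (4,5) g=3 f=4]; closed=[(3,2), (3,3), (4,2), (4,3), (4,4)]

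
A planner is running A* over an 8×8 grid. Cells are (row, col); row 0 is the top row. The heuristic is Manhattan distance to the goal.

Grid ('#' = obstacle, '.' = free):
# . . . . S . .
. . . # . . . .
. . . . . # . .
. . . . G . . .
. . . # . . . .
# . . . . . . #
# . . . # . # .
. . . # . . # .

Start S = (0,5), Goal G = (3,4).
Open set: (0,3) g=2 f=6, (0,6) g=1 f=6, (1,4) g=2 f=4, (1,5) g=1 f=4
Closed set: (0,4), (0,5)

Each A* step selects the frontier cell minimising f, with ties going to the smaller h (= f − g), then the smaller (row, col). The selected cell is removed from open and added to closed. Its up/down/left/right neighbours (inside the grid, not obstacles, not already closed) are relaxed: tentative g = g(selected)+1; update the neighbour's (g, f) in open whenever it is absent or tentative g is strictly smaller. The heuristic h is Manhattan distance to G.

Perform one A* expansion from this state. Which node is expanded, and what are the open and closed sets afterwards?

step 1: expand (1,4) (f=4, h=2) → closed; open now [(0,3) g=2 f=6, (0,6) g=1 f=6, (1,5) g=1 f=4, (2,4) g=3 f=4]

expanded=(1,4); open=[(0,3) g=2 f=6, (0,6) g=1 f=6, (1,5) g=1 f=4, (2,4) g=3 f=4]; closed=[(0,4), (0,5), (1,4)]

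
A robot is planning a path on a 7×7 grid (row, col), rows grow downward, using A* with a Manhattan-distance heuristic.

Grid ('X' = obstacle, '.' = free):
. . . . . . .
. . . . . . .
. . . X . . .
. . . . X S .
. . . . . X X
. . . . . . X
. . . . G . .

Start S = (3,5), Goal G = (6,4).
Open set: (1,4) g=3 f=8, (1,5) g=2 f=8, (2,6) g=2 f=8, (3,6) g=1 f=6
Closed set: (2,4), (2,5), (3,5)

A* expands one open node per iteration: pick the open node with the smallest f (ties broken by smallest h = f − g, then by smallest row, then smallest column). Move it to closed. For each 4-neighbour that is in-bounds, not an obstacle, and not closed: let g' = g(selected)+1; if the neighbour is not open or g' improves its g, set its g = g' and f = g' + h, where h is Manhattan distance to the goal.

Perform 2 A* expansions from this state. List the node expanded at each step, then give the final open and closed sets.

step 1: expand (3,6) (f=6, h=5) → closed; open now [(1,4) g=3 f=8, (1,5) g=2 f=8, (2,6) g=2 f=8]
step 2: expand (1,4) (f=8, h=5) → closed; open now [(0,4) g=4 f=10, (1,3) g=4 f=10, (1,5) g=2 f=8, (2,6) g=2 f=8]

order=[(3,6) → (1,4)]; open=[(0,4) g=4 f=10, (1,3) g=4 f=10, (1,5) g=2 f=8, (2,6) g=2 f=8]; closed=[(1,4), (2,4), (2,5), (3,5), (3,6)]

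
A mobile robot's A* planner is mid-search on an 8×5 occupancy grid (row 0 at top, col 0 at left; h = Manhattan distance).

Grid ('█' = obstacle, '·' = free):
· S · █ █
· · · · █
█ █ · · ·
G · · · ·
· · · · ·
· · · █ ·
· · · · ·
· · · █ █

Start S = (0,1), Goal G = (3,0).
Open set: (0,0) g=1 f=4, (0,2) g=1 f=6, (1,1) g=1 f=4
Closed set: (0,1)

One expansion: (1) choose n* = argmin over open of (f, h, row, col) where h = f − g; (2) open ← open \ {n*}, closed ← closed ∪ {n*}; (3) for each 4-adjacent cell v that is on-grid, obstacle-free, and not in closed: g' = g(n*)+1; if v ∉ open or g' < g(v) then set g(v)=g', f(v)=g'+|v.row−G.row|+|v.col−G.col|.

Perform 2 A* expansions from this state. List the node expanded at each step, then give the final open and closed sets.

step 1: expand (0,0) (f=4, h=3) → closed; open now [(0,2) g=1 f=6, (1,0) g=2 f=4, (1,1) g=1 f=4]
step 2: expand (1,0) (f=4, h=2) → closed; open now [(0,2) g=1 f=6, (1,1) g=1 f=4]

order=[(0,0) → (1,0)]; open=[(0,2) g=1 f=6, (1,1) g=1 f=4]; closed=[(0,0), (0,1), (1,0)]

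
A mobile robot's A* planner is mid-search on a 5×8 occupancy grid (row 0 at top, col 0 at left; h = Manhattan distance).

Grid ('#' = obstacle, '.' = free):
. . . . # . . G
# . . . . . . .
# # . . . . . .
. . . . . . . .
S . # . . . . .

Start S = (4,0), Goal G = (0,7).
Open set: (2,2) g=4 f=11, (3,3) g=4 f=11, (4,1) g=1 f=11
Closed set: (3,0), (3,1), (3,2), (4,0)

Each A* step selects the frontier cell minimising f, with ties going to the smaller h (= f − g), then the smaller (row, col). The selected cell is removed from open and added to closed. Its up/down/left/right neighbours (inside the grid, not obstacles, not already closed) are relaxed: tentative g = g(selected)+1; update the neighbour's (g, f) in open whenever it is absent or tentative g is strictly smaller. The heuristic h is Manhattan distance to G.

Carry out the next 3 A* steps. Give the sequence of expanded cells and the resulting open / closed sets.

step 1: expand (2,2) (f=11, h=7) → closed; open now [(1,2) g=5 f=11, (2,3) g=5 f=11, (3,3) g=4 f=11, (4,1) g=1 f=11]
step 2: expand (1,2) (f=11, h=6) → closed; open now [(0,2) g=6 f=11, (1,1) g=6 f=13, (1,3) g=6 f=11, (2,3) g=5 f=11, (3,3) g=4 f=11, (4,1) g=1 f=11]
step 3: expand (0,2) (f=11, h=5) → closed; open now [(0,1) g=7 f=13, (0,3) g=7 f=11, (1,1) g=6 f=13, (1,3) g=6 f=11, (2,3) g=5 f=11, (3,3) g=4 f=11, (4,1) g=1 f=11]

order=[(2,2) → (1,2) → (0,2)]; open=[(0,1) g=7 f=13, (0,3) g=7 f=11, (1,1) g=6 f=13, (1,3) g=6 f=11, (2,3) g=5 f=11, (3,3) g=4 f=11, (4,1) g=1 f=11]; closed=[(0,2), (1,2), (2,2), (3,0), (3,1), (3,2), (4,0)]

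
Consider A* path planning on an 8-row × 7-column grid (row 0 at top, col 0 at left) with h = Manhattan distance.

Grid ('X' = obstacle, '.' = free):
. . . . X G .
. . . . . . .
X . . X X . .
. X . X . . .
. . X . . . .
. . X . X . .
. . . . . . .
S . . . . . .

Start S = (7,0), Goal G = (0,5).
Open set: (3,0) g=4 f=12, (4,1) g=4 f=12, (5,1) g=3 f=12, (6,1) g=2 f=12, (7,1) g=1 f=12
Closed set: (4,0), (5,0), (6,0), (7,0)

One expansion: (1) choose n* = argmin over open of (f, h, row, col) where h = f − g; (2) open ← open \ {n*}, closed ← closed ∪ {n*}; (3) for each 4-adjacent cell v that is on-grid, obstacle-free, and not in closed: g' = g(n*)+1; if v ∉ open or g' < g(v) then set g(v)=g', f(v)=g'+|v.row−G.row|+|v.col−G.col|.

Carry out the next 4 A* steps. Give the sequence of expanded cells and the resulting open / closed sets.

order=[(3,0) → (4,1) → (5,1) → (6,1)]; open=[(6,2) g=3 f=12, (7,1) g=1 f=12]; closed=[(3,0), (4,0), (4,1), (5,0), (5,1), (6,0), (6,1), (7,0)]

step 1: expand (3,0) (f=12, h=8) → closed; open now [(4,1) g=4 f=12, (5,1) g=3 f=12, (6,1) g=2 f=12, (7,1) g=1 f=12]
step 2: expand (4,1) (f=12, h=8) → closed; open now [(5,1) g=3 f=12, (6,1) g=2 f=12, (7,1) g=1 f=12]
step 3: expand (5,1) (f=12, h=9) → closed; open now [(6,1) g=2 f=12, (7,1) g=1 f=12]
step 4: expand (6,1) (f=12, h=10) → closed; open now [(6,2) g=3 f=12, (7,1) g=1 f=12]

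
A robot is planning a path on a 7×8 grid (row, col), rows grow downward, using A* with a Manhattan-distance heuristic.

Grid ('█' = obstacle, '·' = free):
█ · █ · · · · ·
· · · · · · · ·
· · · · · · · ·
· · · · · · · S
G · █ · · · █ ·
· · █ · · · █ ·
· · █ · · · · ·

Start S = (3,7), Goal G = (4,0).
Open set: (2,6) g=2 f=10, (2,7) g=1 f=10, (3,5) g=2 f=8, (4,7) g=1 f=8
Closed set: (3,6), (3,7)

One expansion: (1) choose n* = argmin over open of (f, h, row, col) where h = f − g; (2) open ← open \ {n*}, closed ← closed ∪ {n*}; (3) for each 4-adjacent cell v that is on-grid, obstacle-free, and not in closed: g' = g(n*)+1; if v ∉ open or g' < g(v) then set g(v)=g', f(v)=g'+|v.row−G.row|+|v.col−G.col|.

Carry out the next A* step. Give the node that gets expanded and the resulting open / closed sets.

step 1: expand (3,5) (f=8, h=6) → closed; open now [(2,5) g=3 f=10, (2,6) g=2 f=10, (2,7) g=1 f=10, (3,4) g=3 f=8, (4,5) g=3 f=8, (4,7) g=1 f=8]

expanded=(3,5); open=[(2,5) g=3 f=10, (2,6) g=2 f=10, (2,7) g=1 f=10, (3,4) g=3 f=8, (4,5) g=3 f=8, (4,7) g=1 f=8]; closed=[(3,5), (3,6), (3,7)]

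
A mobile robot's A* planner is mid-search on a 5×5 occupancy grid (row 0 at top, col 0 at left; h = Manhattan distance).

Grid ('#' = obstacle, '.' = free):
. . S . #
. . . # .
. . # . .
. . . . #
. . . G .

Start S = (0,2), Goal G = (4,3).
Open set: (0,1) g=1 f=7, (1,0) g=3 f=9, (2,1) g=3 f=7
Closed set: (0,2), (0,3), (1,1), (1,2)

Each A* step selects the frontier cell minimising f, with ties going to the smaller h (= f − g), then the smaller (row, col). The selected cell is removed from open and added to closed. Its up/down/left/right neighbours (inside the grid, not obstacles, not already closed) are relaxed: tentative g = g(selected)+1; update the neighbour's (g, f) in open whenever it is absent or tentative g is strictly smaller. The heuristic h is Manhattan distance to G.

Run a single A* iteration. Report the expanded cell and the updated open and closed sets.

step 1: expand (2,1) (f=7, h=4) → closed; open now [(0,1) g=1 f=7, (1,0) g=3 f=9, (2,0) g=4 f=9, (3,1) g=4 f=7]

expanded=(2,1); open=[(0,1) g=1 f=7, (1,0) g=3 f=9, (2,0) g=4 f=9, (3,1) g=4 f=7]; closed=[(0,2), (0,3), (1,1), (1,2), (2,1)]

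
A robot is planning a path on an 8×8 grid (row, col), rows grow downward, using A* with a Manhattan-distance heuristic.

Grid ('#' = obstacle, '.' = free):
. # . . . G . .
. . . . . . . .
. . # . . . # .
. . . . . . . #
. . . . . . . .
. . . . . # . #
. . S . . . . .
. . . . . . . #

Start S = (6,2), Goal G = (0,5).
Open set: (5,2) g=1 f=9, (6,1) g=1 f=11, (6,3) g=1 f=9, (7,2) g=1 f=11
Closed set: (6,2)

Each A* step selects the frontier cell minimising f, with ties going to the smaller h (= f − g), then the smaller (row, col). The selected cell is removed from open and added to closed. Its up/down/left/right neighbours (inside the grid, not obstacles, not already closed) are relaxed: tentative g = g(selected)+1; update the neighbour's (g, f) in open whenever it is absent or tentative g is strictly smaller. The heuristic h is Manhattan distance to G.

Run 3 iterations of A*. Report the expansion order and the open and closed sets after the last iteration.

order=[(5,2) → (4,2) → (3,2)]; open=[(3,1) g=4 f=11, (3,3) g=4 f=9, (4,1) g=3 f=11, (4,3) g=3 f=9, (5,1) g=2 f=11, (5,3) g=2 f=9, (6,1) g=1 f=11, (6,3) g=1 f=9, (7,2) g=1 f=11]; closed=[(3,2), (4,2), (5,2), (6,2)]

step 1: expand (5,2) (f=9, h=8) → closed; open now [(4,2) g=2 f=9, (5,1) g=2 f=11, (5,3) g=2 f=9, (6,1) g=1 f=11, (6,3) g=1 f=9, (7,2) g=1 f=11]
step 2: expand (4,2) (f=9, h=7) → closed; open now [(3,2) g=3 f=9, (4,1) g=3 f=11, (4,3) g=3 f=9, (5,1) g=2 f=11, (5,3) g=2 f=9, (6,1) g=1 f=11, (6,3) g=1 f=9, (7,2) g=1 f=11]
step 3: expand (3,2) (f=9, h=6) → closed; open now [(3,1) g=4 f=11, (3,3) g=4 f=9, (4,1) g=3 f=11, (4,3) g=3 f=9, (5,1) g=2 f=11, (5,3) g=2 f=9, (6,1) g=1 f=11, (6,3) g=1 f=9, (7,2) g=1 f=11]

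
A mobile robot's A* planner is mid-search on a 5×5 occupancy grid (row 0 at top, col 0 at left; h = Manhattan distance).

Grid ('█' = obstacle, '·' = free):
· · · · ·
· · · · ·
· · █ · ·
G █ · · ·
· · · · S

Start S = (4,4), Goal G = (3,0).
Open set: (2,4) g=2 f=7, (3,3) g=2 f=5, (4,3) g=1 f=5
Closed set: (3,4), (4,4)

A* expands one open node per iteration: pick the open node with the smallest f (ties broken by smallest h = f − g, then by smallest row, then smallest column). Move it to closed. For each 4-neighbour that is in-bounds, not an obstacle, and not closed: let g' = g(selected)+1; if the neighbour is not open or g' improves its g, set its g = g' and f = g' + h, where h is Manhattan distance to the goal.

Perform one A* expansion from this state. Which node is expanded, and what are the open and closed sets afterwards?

expanded=(3,3); open=[(2,3) g=3 f=7, (2,4) g=2 f=7, (3,2) g=3 f=5, (4,3) g=1 f=5]; closed=[(3,3), (3,4), (4,4)]

step 1: expand (3,3) (f=5, h=3) → closed; open now [(2,3) g=3 f=7, (2,4) g=2 f=7, (3,2) g=3 f=5, (4,3) g=1 f=5]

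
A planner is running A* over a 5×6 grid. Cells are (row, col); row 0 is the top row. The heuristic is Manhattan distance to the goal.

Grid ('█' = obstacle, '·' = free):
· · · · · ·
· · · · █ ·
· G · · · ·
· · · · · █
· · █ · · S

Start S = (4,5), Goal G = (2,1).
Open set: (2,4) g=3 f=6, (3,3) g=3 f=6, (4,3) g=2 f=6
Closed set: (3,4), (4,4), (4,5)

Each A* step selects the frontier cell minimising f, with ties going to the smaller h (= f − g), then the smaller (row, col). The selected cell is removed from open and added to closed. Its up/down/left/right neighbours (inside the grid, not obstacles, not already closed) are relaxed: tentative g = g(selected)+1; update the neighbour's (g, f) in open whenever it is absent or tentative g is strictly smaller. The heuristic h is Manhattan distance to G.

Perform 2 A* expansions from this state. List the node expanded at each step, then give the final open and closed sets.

order=[(2,4) → (2,3)]; open=[(1,3) g=5 f=8, (2,2) g=5 f=6, (2,5) g=4 f=8, (3,3) g=3 f=6, (4,3) g=2 f=6]; closed=[(2,3), (2,4), (3,4), (4,4), (4,5)]

step 1: expand (2,4) (f=6, h=3) → closed; open now [(2,3) g=4 f=6, (2,5) g=4 f=8, (3,3) g=3 f=6, (4,3) g=2 f=6]
step 2: expand (2,3) (f=6, h=2) → closed; open now [(1,3) g=5 f=8, (2,2) g=5 f=6, (2,5) g=4 f=8, (3,3) g=3 f=6, (4,3) g=2 f=6]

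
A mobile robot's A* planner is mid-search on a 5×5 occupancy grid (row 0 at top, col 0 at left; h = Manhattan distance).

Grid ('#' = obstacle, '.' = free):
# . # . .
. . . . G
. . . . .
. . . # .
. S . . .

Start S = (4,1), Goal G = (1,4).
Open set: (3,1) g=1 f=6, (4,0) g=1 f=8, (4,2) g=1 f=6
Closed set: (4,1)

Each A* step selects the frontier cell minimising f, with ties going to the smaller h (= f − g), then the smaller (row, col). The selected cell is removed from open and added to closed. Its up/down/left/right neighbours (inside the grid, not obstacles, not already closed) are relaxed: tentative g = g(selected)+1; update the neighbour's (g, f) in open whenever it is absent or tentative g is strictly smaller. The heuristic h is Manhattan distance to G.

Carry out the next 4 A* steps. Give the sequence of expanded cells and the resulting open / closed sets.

order=[(3,1) → (2,1) → (1,1) → (1,2)]; open=[(0,1) g=4 f=8, (1,0) g=4 f=8, (1,3) g=5 f=6, (2,0) g=3 f=8, (2,2) g=3 f=6, (3,0) g=2 f=8, (3,2) g=2 f=6, (4,0) g=1 f=8, (4,2) g=1 f=6]; closed=[(1,1), (1,2), (2,1), (3,1), (4,1)]

step 1: expand (3,1) (f=6, h=5) → closed; open now [(2,1) g=2 f=6, (3,0) g=2 f=8, (3,2) g=2 f=6, (4,0) g=1 f=8, (4,2) g=1 f=6]
step 2: expand (2,1) (f=6, h=4) → closed; open now [(1,1) g=3 f=6, (2,0) g=3 f=8, (2,2) g=3 f=6, (3,0) g=2 f=8, (3,2) g=2 f=6, (4,0) g=1 f=8, (4,2) g=1 f=6]
step 3: expand (1,1) (f=6, h=3) → closed; open now [(0,1) g=4 f=8, (1,0) g=4 f=8, (1,2) g=4 f=6, (2,0) g=3 f=8, (2,2) g=3 f=6, (3,0) g=2 f=8, (3,2) g=2 f=6, (4,0) g=1 f=8, (4,2) g=1 f=6]
step 4: expand (1,2) (f=6, h=2) → closed; open now [(0,1) g=4 f=8, (1,0) g=4 f=8, (1,3) g=5 f=6, (2,0) g=3 f=8, (2,2) g=3 f=6, (3,0) g=2 f=8, (3,2) g=2 f=6, (4,0) g=1 f=8, (4,2) g=1 f=6]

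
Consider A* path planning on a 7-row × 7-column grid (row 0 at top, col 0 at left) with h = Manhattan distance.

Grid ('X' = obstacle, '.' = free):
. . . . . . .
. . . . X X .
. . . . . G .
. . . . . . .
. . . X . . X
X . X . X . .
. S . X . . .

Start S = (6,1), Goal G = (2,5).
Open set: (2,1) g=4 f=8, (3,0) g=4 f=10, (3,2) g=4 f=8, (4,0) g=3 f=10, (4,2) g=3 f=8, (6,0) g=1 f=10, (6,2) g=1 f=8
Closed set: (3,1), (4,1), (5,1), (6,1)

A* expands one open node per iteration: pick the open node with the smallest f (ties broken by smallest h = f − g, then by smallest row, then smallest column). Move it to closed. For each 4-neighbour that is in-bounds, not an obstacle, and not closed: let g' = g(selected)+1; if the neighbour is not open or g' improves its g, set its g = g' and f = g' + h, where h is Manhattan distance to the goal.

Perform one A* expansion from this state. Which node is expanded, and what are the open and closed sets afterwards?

expanded=(2,1); open=[(1,1) g=5 f=10, (2,0) g=5 f=10, (2,2) g=5 f=8, (3,0) g=4 f=10, (3,2) g=4 f=8, (4,0) g=3 f=10, (4,2) g=3 f=8, (6,0) g=1 f=10, (6,2) g=1 f=8]; closed=[(2,1), (3,1), (4,1), (5,1), (6,1)]

step 1: expand (2,1) (f=8, h=4) → closed; open now [(1,1) g=5 f=10, (2,0) g=5 f=10, (2,2) g=5 f=8, (3,0) g=4 f=10, (3,2) g=4 f=8, (4,0) g=3 f=10, (4,2) g=3 f=8, (6,0) g=1 f=10, (6,2) g=1 f=8]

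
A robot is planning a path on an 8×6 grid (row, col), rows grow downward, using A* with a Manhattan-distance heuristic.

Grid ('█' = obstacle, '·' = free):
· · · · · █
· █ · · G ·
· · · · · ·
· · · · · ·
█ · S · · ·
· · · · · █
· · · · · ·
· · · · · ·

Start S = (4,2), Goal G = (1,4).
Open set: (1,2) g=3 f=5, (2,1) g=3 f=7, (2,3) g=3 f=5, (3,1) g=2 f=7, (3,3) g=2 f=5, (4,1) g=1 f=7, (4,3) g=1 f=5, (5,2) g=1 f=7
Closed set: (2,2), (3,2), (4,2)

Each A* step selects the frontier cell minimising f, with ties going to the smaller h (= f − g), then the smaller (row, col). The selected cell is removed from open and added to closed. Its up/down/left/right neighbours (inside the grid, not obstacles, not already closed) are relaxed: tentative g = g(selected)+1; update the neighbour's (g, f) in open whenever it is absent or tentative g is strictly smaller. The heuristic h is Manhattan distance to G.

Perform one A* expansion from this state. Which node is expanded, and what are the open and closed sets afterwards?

expanded=(1,2); open=[(0,2) g=4 f=7, (1,3) g=4 f=5, (2,1) g=3 f=7, (2,3) g=3 f=5, (3,1) g=2 f=7, (3,3) g=2 f=5, (4,1) g=1 f=7, (4,3) g=1 f=5, (5,2) g=1 f=7]; closed=[(1,2), (2,2), (3,2), (4,2)]

step 1: expand (1,2) (f=5, h=2) → closed; open now [(0,2) g=4 f=7, (1,3) g=4 f=5, (2,1) g=3 f=7, (2,3) g=3 f=5, (3,1) g=2 f=7, (3,3) g=2 f=5, (4,1) g=1 f=7, (4,3) g=1 f=5, (5,2) g=1 f=7]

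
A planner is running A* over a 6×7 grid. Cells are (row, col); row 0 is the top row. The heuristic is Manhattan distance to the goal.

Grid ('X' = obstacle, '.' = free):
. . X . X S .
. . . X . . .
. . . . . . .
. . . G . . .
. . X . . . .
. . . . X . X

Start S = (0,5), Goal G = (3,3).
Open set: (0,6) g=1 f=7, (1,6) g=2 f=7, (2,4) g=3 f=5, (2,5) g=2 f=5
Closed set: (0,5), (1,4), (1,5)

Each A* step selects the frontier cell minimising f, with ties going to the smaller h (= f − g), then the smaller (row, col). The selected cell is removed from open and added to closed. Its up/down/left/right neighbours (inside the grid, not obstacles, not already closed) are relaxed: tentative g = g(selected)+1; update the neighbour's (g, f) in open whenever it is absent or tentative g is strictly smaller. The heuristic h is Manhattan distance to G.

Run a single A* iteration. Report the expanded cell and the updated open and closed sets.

expanded=(2,4); open=[(0,6) g=1 f=7, (1,6) g=2 f=7, (2,3) g=4 f=5, (2,5) g=2 f=5, (3,4) g=4 f=5]; closed=[(0,5), (1,4), (1,5), (2,4)]

step 1: expand (2,4) (f=5, h=2) → closed; open now [(0,6) g=1 f=7, (1,6) g=2 f=7, (2,3) g=4 f=5, (2,5) g=2 f=5, (3,4) g=4 f=5]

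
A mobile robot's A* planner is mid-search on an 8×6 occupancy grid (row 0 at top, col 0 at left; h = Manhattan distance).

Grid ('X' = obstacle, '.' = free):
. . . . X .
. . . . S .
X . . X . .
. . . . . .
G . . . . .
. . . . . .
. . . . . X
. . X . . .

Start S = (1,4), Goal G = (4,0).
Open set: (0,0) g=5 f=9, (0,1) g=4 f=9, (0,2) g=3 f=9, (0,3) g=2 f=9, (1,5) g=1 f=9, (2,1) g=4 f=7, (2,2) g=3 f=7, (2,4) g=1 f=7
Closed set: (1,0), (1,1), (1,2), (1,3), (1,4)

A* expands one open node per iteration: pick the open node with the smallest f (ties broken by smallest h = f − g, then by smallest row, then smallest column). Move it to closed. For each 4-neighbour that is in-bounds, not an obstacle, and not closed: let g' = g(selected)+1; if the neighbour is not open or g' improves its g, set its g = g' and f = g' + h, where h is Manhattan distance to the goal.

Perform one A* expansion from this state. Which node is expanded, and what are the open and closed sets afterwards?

expanded=(2,1); open=[(0,0) g=5 f=9, (0,1) g=4 f=9, (0,2) g=3 f=9, (0,3) g=2 f=9, (1,5) g=1 f=9, (2,2) g=3 f=7, (2,4) g=1 f=7, (3,1) g=5 f=7]; closed=[(1,0), (1,1), (1,2), (1,3), (1,4), (2,1)]

step 1: expand (2,1) (f=7, h=3) → closed; open now [(0,0) g=5 f=9, (0,1) g=4 f=9, (0,2) g=3 f=9, (0,3) g=2 f=9, (1,5) g=1 f=9, (2,2) g=3 f=7, (2,4) g=1 f=7, (3,1) g=5 f=7]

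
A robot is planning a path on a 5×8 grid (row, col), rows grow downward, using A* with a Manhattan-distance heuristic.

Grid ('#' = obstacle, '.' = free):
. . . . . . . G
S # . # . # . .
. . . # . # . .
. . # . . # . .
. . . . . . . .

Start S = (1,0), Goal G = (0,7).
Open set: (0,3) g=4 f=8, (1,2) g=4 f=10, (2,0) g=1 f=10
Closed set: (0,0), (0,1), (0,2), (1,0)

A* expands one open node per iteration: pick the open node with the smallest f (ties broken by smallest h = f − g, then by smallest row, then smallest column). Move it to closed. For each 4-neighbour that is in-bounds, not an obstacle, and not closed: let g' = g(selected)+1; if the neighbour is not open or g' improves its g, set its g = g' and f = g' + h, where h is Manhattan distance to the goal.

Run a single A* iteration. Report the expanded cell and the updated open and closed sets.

expanded=(0,3); open=[(0,4) g=5 f=8, (1,2) g=4 f=10, (2,0) g=1 f=10]; closed=[(0,0), (0,1), (0,2), (0,3), (1,0)]

step 1: expand (0,3) (f=8, h=4) → closed; open now [(0,4) g=5 f=8, (1,2) g=4 f=10, (2,0) g=1 f=10]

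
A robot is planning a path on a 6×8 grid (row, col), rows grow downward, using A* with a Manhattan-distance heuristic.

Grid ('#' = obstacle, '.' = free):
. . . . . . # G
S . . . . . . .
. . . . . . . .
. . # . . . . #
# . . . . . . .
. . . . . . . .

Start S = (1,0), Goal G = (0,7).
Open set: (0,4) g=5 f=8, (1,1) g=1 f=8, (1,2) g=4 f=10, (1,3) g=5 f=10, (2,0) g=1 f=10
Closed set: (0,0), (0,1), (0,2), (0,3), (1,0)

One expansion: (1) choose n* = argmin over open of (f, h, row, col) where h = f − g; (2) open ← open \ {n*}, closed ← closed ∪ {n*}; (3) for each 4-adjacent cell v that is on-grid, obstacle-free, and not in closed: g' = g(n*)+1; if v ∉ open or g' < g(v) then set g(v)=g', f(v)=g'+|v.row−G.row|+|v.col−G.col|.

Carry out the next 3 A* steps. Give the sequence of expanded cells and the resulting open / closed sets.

order=[(0,4) → (0,5) → (1,1)]; open=[(1,2) g=2 f=8, (1,3) g=5 f=10, (1,4) g=6 f=10, (1,5) g=7 f=10, (2,0) g=1 f=10, (2,1) g=2 f=10]; closed=[(0,0), (0,1), (0,2), (0,3), (0,4), (0,5), (1,0), (1,1)]

step 1: expand (0,4) (f=8, h=3) → closed; open now [(0,5) g=6 f=8, (1,1) g=1 f=8, (1,2) g=4 f=10, (1,3) g=5 f=10, (1,4) g=6 f=10, (2,0) g=1 f=10]
step 2: expand (0,5) (f=8, h=2) → closed; open now [(1,1) g=1 f=8, (1,2) g=4 f=10, (1,3) g=5 f=10, (1,4) g=6 f=10, (1,5) g=7 f=10, (2,0) g=1 f=10]
step 3: expand (1,1) (f=8, h=7) → closed; open now [(1,2) g=2 f=8, (1,3) g=5 f=10, (1,4) g=6 f=10, (1,5) g=7 f=10, (2,0) g=1 f=10, (2,1) g=2 f=10]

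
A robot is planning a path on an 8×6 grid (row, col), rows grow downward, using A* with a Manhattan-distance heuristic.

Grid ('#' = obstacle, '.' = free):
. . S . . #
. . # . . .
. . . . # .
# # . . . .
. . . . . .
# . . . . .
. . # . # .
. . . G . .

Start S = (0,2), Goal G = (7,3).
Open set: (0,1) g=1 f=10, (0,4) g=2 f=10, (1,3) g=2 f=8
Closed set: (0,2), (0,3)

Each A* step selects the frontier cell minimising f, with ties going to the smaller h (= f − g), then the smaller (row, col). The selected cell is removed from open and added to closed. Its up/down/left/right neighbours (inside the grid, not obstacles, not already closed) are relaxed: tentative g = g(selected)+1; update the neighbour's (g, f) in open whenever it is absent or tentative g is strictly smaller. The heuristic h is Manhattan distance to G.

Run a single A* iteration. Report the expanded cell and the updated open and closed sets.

step 1: expand (1,3) (f=8, h=6) → closed; open now [(0,1) g=1 f=10, (0,4) g=2 f=10, (1,4) g=3 f=10, (2,3) g=3 f=8]

expanded=(1,3); open=[(0,1) g=1 f=10, (0,4) g=2 f=10, (1,4) g=3 f=10, (2,3) g=3 f=8]; closed=[(0,2), (0,3), (1,3)]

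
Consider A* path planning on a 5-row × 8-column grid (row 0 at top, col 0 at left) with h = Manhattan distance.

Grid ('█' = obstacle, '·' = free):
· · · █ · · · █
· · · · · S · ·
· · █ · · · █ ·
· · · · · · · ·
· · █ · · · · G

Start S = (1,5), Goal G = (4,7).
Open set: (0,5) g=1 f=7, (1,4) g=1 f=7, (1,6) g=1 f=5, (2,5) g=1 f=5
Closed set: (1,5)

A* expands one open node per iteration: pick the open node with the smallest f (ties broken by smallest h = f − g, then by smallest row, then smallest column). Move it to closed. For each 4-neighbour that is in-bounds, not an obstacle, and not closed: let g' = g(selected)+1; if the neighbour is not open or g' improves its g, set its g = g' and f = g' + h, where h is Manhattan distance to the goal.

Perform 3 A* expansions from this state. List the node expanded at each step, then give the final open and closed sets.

order=[(1,6) → (1,7) → (2,7)]; open=[(0,5) g=1 f=7, (0,6) g=2 f=7, (1,4) g=1 f=7, (2,5) g=1 f=5, (3,7) g=4 f=5]; closed=[(1,5), (1,6), (1,7), (2,7)]

step 1: expand (1,6) (f=5, h=4) → closed; open now [(0,5) g=1 f=7, (0,6) g=2 f=7, (1,4) g=1 f=7, (1,7) g=2 f=5, (2,5) g=1 f=5]
step 2: expand (1,7) (f=5, h=3) → closed; open now [(0,5) g=1 f=7, (0,6) g=2 f=7, (1,4) g=1 f=7, (2,5) g=1 f=5, (2,7) g=3 f=5]
step 3: expand (2,7) (f=5, h=2) → closed; open now [(0,5) g=1 f=7, (0,6) g=2 f=7, (1,4) g=1 f=7, (2,5) g=1 f=5, (3,7) g=4 f=5]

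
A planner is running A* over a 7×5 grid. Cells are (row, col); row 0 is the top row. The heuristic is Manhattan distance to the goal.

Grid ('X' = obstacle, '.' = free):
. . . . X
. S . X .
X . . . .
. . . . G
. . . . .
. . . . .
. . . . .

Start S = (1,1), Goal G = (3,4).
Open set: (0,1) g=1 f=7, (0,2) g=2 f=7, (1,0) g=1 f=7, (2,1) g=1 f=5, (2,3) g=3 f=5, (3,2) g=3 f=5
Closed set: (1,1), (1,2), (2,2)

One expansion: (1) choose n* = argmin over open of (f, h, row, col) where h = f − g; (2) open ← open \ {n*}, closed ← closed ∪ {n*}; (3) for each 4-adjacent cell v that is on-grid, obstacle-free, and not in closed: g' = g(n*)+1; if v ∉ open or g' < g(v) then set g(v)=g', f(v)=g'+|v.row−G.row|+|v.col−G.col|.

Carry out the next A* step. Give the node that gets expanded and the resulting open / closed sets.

expanded=(2,3); open=[(0,1) g=1 f=7, (0,2) g=2 f=7, (1,0) g=1 f=7, (2,1) g=1 f=5, (2,4) g=4 f=5, (3,2) g=3 f=5, (3,3) g=4 f=5]; closed=[(1,1), (1,2), (2,2), (2,3)]

step 1: expand (2,3) (f=5, h=2) → closed; open now [(0,1) g=1 f=7, (0,2) g=2 f=7, (1,0) g=1 f=7, (2,1) g=1 f=5, (2,4) g=4 f=5, (3,2) g=3 f=5, (3,3) g=4 f=5]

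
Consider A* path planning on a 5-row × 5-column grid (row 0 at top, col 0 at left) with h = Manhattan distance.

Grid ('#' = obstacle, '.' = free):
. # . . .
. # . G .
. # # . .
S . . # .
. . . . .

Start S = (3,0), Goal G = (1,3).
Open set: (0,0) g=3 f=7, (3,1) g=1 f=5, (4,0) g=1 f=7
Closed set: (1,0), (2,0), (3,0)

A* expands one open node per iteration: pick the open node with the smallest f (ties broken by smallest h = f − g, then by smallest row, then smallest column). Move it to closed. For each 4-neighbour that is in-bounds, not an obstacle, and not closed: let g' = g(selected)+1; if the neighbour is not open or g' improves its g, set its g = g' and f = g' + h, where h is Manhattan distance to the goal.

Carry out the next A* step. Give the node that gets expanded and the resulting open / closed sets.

step 1: expand (3,1) (f=5, h=4) → closed; open now [(0,0) g=3 f=7, (3,2) g=2 f=5, (4,0) g=1 f=7, (4,1) g=2 f=7]

expanded=(3,1); open=[(0,0) g=3 f=7, (3,2) g=2 f=5, (4,0) g=1 f=7, (4,1) g=2 f=7]; closed=[(1,0), (2,0), (3,0), (3,1)]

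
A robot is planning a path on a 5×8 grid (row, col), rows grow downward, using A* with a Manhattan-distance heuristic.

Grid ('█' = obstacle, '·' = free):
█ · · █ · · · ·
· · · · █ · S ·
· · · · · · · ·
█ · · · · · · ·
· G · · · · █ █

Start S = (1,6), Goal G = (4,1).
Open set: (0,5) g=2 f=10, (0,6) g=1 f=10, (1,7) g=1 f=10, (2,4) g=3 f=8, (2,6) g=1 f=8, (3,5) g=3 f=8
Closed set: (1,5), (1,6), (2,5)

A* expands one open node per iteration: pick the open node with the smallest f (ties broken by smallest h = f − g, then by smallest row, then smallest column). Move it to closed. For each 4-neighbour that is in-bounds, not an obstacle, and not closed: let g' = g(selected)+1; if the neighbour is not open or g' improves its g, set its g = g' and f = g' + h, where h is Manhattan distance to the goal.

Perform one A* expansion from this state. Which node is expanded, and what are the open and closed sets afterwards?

expanded=(2,4); open=[(0,5) g=2 f=10, (0,6) g=1 f=10, (1,7) g=1 f=10, (2,3) g=4 f=8, (2,6) g=1 f=8, (3,4) g=4 f=8, (3,5) g=3 f=8]; closed=[(1,5), (1,6), (2,4), (2,5)]

step 1: expand (2,4) (f=8, h=5) → closed; open now [(0,5) g=2 f=10, (0,6) g=1 f=10, (1,7) g=1 f=10, (2,3) g=4 f=8, (2,6) g=1 f=8, (3,4) g=4 f=8, (3,5) g=3 f=8]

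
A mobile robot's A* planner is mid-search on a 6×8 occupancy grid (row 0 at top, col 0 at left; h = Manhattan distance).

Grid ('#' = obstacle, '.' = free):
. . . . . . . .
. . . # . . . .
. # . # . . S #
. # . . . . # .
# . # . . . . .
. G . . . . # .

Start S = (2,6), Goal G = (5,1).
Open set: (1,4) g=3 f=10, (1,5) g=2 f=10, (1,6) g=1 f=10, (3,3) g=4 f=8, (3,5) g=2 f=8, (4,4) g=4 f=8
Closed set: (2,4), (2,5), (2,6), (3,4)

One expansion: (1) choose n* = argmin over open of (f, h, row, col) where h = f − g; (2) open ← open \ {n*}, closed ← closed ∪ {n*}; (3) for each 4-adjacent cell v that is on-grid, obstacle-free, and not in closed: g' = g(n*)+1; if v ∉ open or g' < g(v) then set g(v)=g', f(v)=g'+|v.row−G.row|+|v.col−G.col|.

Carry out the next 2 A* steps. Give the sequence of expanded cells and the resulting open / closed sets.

step 1: expand (3,3) (f=8, h=4) → closed; open now [(1,4) g=3 f=10, (1,5) g=2 f=10, (1,6) g=1 f=10, (3,2) g=5 f=8, (3,5) g=2 f=8, (4,3) g=5 f=8, (4,4) g=4 f=8]
step 2: expand (3,2) (f=8, h=3) → closed; open now [(1,4) g=3 f=10, (1,5) g=2 f=10, (1,6) g=1 f=10, (2,2) g=6 f=10, (3,5) g=2 f=8, (4,3) g=5 f=8, (4,4) g=4 f=8]

order=[(3,3) → (3,2)]; open=[(1,4) g=3 f=10, (1,5) g=2 f=10, (1,6) g=1 f=10, (2,2) g=6 f=10, (3,5) g=2 f=8, (4,3) g=5 f=8, (4,4) g=4 f=8]; closed=[(2,4), (2,5), (2,6), (3,2), (3,3), (3,4)]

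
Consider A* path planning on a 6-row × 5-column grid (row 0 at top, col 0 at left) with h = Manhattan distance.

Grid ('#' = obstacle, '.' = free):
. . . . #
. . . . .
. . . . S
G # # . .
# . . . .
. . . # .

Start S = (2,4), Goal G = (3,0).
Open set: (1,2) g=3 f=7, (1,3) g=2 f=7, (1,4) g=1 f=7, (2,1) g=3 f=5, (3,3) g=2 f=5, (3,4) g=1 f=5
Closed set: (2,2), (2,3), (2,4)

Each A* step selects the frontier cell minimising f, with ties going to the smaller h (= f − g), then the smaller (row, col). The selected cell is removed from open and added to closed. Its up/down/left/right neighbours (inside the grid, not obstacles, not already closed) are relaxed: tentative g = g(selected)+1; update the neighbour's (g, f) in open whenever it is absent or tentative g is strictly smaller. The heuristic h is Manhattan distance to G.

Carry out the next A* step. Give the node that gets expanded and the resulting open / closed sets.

step 1: expand (2,1) (f=5, h=2) → closed; open now [(1,1) g=4 f=7, (1,2) g=3 f=7, (1,3) g=2 f=7, (1,4) g=1 f=7, (2,0) g=4 f=5, (3,3) g=2 f=5, (3,4) g=1 f=5]

expanded=(2,1); open=[(1,1) g=4 f=7, (1,2) g=3 f=7, (1,3) g=2 f=7, (1,4) g=1 f=7, (2,0) g=4 f=5, (3,3) g=2 f=5, (3,4) g=1 f=5]; closed=[(2,1), (2,2), (2,3), (2,4)]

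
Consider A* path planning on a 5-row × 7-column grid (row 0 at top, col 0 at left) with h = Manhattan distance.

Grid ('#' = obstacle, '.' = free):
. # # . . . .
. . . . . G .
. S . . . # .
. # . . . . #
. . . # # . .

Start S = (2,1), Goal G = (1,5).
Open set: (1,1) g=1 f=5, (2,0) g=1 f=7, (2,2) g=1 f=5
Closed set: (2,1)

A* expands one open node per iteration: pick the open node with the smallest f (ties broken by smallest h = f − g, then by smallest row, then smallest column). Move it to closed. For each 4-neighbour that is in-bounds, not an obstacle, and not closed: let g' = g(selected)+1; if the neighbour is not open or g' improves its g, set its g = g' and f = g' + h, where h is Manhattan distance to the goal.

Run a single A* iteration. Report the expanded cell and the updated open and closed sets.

step 1: expand (1,1) (f=5, h=4) → closed; open now [(1,0) g=2 f=7, (1,2) g=2 f=5, (2,0) g=1 f=7, (2,2) g=1 f=5]

expanded=(1,1); open=[(1,0) g=2 f=7, (1,2) g=2 f=5, (2,0) g=1 f=7, (2,2) g=1 f=5]; closed=[(1,1), (2,1)]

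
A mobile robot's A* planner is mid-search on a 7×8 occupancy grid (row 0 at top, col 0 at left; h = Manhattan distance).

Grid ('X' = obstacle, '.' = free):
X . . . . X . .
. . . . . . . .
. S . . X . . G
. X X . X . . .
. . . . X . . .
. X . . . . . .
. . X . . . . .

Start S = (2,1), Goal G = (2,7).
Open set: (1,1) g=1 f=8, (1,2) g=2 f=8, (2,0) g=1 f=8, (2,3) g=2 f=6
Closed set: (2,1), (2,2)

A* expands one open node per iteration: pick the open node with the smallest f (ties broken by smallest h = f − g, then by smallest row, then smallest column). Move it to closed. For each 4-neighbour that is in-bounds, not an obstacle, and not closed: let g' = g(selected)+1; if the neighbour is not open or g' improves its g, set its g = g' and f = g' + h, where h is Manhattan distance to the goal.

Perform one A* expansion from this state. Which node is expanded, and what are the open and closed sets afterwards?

expanded=(2,3); open=[(1,1) g=1 f=8, (1,2) g=2 f=8, (1,3) g=3 f=8, (2,0) g=1 f=8, (3,3) g=3 f=8]; closed=[(2,1), (2,2), (2,3)]

step 1: expand (2,3) (f=6, h=4) → closed; open now [(1,1) g=1 f=8, (1,2) g=2 f=8, (1,3) g=3 f=8, (2,0) g=1 f=8, (3,3) g=3 f=8]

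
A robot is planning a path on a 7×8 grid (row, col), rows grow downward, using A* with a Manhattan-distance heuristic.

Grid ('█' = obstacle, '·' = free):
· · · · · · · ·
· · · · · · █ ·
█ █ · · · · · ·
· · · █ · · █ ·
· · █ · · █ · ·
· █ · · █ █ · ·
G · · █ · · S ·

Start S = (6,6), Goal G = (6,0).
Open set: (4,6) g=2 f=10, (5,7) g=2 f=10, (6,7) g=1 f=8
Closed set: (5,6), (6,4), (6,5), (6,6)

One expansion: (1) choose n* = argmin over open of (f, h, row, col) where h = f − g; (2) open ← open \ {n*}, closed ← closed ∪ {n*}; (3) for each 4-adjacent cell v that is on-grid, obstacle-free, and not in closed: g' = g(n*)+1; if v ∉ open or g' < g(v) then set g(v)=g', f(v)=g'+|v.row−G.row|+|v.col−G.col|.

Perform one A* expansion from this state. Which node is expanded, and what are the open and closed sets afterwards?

expanded=(6,7); open=[(4,6) g=2 f=10, (5,7) g=2 f=10]; closed=[(5,6), (6,4), (6,5), (6,6), (6,7)]

step 1: expand (6,7) (f=8, h=7) → closed; open now [(4,6) g=2 f=10, (5,7) g=2 f=10]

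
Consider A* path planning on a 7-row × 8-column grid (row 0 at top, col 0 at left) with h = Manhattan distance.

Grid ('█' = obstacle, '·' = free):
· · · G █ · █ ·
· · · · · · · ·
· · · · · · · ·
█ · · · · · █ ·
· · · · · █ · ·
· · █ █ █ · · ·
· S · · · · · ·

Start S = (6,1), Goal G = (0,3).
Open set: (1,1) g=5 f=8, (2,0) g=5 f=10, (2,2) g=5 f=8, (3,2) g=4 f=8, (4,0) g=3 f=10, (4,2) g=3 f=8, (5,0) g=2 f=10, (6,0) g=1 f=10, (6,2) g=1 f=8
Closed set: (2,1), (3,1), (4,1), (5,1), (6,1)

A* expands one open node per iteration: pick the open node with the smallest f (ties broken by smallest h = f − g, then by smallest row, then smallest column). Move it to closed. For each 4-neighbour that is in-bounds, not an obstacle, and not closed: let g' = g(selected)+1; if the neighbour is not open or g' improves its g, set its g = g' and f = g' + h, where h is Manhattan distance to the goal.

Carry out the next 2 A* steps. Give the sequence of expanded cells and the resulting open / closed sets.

order=[(1,1) → (0,1)]; open=[(0,0) g=7 f=10, (0,2) g=7 f=8, (1,0) g=6 f=10, (1,2) g=6 f=8, (2,0) g=5 f=10, (2,2) g=5 f=8, (3,2) g=4 f=8, (4,0) g=3 f=10, (4,2) g=3 f=8, (5,0) g=2 f=10, (6,0) g=1 f=10, (6,2) g=1 f=8]; closed=[(0,1), (1,1), (2,1), (3,1), (4,1), (5,1), (6,1)]

step 1: expand (1,1) (f=8, h=3) → closed; open now [(0,1) g=6 f=8, (1,0) g=6 f=10, (1,2) g=6 f=8, (2,0) g=5 f=10, (2,2) g=5 f=8, (3,2) g=4 f=8, (4,0) g=3 f=10, (4,2) g=3 f=8, (5,0) g=2 f=10, (6,0) g=1 f=10, (6,2) g=1 f=8]
step 2: expand (0,1) (f=8, h=2) → closed; open now [(0,0) g=7 f=10, (0,2) g=7 f=8, (1,0) g=6 f=10, (1,2) g=6 f=8, (2,0) g=5 f=10, (2,2) g=5 f=8, (3,2) g=4 f=8, (4,0) g=3 f=10, (4,2) g=3 f=8, (5,0) g=2 f=10, (6,0) g=1 f=10, (6,2) g=1 f=8]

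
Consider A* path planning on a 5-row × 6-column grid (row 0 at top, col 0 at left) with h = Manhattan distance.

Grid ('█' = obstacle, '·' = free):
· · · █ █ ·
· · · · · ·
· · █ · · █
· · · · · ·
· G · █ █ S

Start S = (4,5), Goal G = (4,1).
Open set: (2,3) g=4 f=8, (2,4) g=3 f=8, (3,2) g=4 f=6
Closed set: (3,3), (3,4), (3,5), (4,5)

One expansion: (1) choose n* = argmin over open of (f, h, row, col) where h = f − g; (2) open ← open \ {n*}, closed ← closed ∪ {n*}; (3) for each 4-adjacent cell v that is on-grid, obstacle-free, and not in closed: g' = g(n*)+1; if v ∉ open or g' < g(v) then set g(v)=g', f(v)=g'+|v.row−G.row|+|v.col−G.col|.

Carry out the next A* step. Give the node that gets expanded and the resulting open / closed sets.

expanded=(3,2); open=[(2,3) g=4 f=8, (2,4) g=3 f=8, (3,1) g=5 f=6, (4,2) g=5 f=6]; closed=[(3,2), (3,3), (3,4), (3,5), (4,5)]

step 1: expand (3,2) (f=6, h=2) → closed; open now [(2,3) g=4 f=8, (2,4) g=3 f=8, (3,1) g=5 f=6, (4,2) g=5 f=6]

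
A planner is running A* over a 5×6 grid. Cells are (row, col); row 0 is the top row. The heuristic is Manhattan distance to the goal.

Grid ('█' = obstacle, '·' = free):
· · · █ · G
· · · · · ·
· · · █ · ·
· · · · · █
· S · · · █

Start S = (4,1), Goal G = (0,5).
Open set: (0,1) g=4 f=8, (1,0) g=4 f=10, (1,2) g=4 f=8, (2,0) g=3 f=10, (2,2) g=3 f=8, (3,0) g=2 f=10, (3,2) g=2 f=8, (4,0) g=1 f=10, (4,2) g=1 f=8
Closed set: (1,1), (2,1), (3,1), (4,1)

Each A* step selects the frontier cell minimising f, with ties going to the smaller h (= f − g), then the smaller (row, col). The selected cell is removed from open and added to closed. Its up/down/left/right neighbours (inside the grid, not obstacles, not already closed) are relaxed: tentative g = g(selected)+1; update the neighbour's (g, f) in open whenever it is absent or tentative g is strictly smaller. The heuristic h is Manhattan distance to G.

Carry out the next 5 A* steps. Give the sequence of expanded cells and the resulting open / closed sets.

step 1: expand (0,1) (f=8, h=4) → closed; open now [(0,0) g=5 f=10, (0,2) g=5 f=8, (1,0) g=4 f=10, (1,2) g=4 f=8, (2,0) g=3 f=10, (2,2) g=3 f=8, (3,0) g=2 f=10, (3,2) g=2 f=8, (4,0) g=1 f=10, (4,2) g=1 f=8]
step 2: expand (0,2) (f=8, h=3) → closed; open now [(0,0) g=5 f=10, (1,0) g=4 f=10, (1,2) g=4 f=8, (2,0) g=3 f=10, (2,2) g=3 f=8, (3,0) g=2 f=10, (3,2) g=2 f=8, (4,0) g=1 f=10, (4,2) g=1 f=8]
step 3: expand (1,2) (f=8, h=4) → closed; open now [(0,0) g=5 f=10, (1,0) g=4 f=10, (1,3) g=5 f=8, (2,0) g=3 f=10, (2,2) g=3 f=8, (3,0) g=2 f=10, (3,2) g=2 f=8, (4,0) g=1 f=10, (4,2) g=1 f=8]
step 4: expand (1,3) (f=8, h=3) → closed; open now [(0,0) g=5 f=10, (1,0) g=4 f=10, (1,4) g=6 f=8, (2,0) g=3 f=10, (2,2) g=3 f=8, (3,0) g=2 f=10, (3,2) g=2 f=8, (4,0) g=1 f=10, (4,2) g=1 f=8]
step 5: expand (1,4) (f=8, h=2) → closed; open now [(0,0) g=5 f=10, (0,4) g=7 f=8, (1,0) g=4 f=10, (1,5) g=7 f=8, (2,0) g=3 f=10, (2,2) g=3 f=8, (2,4) g=7 f=10, (3,0) g=2 f=10, (3,2) g=2 f=8, (4,0) g=1 f=10, (4,2) g=1 f=8]

order=[(0,1) → (0,2) → (1,2) → (1,3) → (1,4)]; open=[(0,0) g=5 f=10, (0,4) g=7 f=8, (1,0) g=4 f=10, (1,5) g=7 f=8, (2,0) g=3 f=10, (2,2) g=3 f=8, (2,4) g=7 f=10, (3,0) g=2 f=10, (3,2) g=2 f=8, (4,0) g=1 f=10, (4,2) g=1 f=8]; closed=[(0,1), (0,2), (1,1), (1,2), (1,3), (1,4), (2,1), (3,1), (4,1)]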